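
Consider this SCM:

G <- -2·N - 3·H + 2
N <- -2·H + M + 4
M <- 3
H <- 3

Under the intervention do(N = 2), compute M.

Under do(N=2), the mechanism N <- -2·H + M + 4 is discarded; N is fixed at 2.
Since M is not a descendant of the intervened variable, it is unaffected.

3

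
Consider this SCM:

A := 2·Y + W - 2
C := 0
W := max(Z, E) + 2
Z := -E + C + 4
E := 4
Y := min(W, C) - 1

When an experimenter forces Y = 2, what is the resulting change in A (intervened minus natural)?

The intervention breaks the incoming arrows to Y: Y := min(W, C) - 1 no longer applies, and Y = 2.
Z = -E + C + 4  [with E=4, C=0]  = 0
W = max(Z, E) + 2  [with Z=0, E=4]  = 6
A = 2·Y + W - 2  [with Y=2, W=6]  = 8
Without intervention: Z = -E + C + 4  [with E=4, C=0]  = 0; W = max(Z, E) + 2  [with Z=0, E=4]  = 6; Y = min(W, C) - 1  [with W=6, C=0]  = -1; A = 2·Y + W - 2  [with Y=-1, W=6]  = 2.
Change = 8 − 2 = 6.

6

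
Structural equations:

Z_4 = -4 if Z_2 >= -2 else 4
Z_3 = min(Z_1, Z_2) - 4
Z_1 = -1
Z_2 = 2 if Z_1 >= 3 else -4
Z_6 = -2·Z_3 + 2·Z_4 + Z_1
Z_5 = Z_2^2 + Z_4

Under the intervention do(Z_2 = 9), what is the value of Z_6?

Under do(Z_2=9), the mechanism Z_2 = 2 if Z_1 >= 3 else -4 is discarded; Z_2 is fixed at 9.
Z_3 = min(Z_1, Z_2) - 4  [with Z_1=-1, Z_2=9]  = -5
Z_4 = -4 if Z_2 >= -2 else 4  [with Z_2=9]  = -4
Z_6 = -2·Z_3 + 2·Z_4 + Z_1  [with Z_3=-5, Z_4=-4, Z_1=-1]  = 1

1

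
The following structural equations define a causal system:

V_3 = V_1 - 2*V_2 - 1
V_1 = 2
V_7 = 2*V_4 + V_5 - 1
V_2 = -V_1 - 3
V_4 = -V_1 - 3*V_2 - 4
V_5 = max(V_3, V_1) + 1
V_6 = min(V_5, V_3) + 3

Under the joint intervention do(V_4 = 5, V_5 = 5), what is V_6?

The joint intervention fixes V_4 = 5, V_5 = 5, removing each variable's own equation.
V_2 = -V_1 - 3  [with V_1=2]  = -5
V_3 = V_1 - 2*V_2 - 1  [with V_1=2, V_2=-5]  = 11
V_6 = min(V_5, V_3) + 3  [with V_5=5, V_3=11]  = 8

8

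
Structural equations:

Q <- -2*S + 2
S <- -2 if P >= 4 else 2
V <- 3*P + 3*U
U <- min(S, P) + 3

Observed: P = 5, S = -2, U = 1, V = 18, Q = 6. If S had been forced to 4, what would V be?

Under do(S=4), the mechanism S <- -2 if P >= 4 else 2 is discarded; S is fixed at 4.
U = min(S, P) + 3  [with S=4, P=5]  = 7
V = 3*P + 3*U  [with P=5, U=7]  = 36

36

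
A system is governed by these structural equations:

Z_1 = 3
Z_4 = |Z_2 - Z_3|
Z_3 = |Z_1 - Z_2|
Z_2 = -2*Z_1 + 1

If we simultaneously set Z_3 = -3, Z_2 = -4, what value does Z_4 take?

1

The joint intervention fixes Z_3 = -3, Z_2 = -4, removing each variable's own equation.
Z_4 = |Z_2 - Z_3|  [with Z_2=-4, Z_3=-3]  = 1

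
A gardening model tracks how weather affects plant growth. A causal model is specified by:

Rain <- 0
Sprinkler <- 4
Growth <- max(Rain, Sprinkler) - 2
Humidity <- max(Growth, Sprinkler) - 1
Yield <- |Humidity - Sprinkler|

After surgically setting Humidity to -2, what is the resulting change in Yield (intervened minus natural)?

5

Intervening sets Humidity = -2 and removes its equation (Humidity <- max(Growth, Sprinkler) - 1).
Yield = |Humidity - Sprinkler|  [with Humidity=-2, Sprinkler=4]  = 6
Without intervention: Growth = max(Rain, Sprinkler) - 2  [with Rain=0, Sprinkler=4]  = 2; Humidity = max(Growth, Sprinkler) - 1  [with Growth=2, Sprinkler=4]  = 3; Yield = |Humidity - Sprinkler|  [with Humidity=3, Sprinkler=4]  = 1.
Change = 6 − 1 = 5.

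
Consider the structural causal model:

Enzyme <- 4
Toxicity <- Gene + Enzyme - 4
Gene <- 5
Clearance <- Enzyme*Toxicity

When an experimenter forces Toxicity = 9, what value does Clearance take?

36

The intervention breaks the incoming arrows to Toxicity: Toxicity <- Gene + Enzyme - 4 no longer applies, and Toxicity = 9.
Clearance = Enzyme*Toxicity  [with Enzyme=4, Toxicity=9]  = 36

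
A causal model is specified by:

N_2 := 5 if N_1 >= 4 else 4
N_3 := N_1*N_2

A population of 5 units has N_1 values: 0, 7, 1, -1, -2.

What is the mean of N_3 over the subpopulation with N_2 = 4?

Conditioning on N_2=4 selects the 4 unit(s) with N_1 ∈ {0, 1, -1, -2}. Their N_3 values: 0, 4, -4, -8. Mean = -2.

-2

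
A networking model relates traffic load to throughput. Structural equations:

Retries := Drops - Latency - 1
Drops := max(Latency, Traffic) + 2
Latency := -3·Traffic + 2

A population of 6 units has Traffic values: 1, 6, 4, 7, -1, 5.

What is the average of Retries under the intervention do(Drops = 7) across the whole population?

The intervention sets Drops=7 in all 6 units regardless of Traffic. Recomputing Retries per unit gives 7, 22, 16, 25, 1, 19; average 15.

15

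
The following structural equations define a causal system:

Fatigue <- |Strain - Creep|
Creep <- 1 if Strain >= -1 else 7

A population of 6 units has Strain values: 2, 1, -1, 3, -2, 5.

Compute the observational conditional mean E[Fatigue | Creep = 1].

Observing Creep=1 restricts to units where Creep's equation naturally yields 1: Strain ∈ {2, 1, -1, 3, 5}. In that subpopulation Fatigue = 1, 0, 2, 2, 4, mean 1.8.

1.8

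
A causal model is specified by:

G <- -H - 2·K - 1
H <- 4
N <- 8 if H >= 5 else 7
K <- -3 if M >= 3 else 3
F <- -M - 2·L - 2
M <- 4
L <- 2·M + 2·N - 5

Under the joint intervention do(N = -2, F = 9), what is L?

Under do(N = -2, F = 9), each intervened variable's structural equation is replaced by its fixed value.
L = 2·M + 2·N - 5  [with M=4, N=-2]  = -1

-1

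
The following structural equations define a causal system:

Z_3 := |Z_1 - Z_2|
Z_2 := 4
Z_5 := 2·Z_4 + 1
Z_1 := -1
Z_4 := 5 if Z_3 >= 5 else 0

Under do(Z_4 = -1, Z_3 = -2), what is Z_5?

-1

The joint intervention fixes Z_4 = -1, Z_3 = -2, removing each variable's own equation.
Z_5 = 2·Z_4 + 1  [with Z_4=-1]  = -1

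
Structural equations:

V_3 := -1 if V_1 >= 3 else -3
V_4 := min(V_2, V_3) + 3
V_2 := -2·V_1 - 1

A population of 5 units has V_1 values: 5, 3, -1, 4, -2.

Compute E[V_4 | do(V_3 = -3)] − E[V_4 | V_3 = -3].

Under do(V_3=-3), V_3's equation is replaced by V_3=-3 for every unit. Per-unit V_4: -8, -4, 0, -6, 0. Mean = -3.6.
Conditioning on V_3=-3 selects the 2 unit(s) with V_1 ∈ {-1, -2}. Their V_4 values: 0, 0. Mean = 0.
Difference = -3.6 − 0 = -3.6.

-3.6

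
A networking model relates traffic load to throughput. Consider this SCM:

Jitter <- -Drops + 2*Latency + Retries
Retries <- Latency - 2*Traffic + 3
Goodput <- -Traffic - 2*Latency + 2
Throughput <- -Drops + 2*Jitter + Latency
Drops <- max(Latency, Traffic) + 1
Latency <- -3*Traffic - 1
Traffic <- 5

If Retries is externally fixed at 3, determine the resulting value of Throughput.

Under do(Retries=3), the mechanism Retries <- Latency - 2*Traffic + 3 is discarded; Retries is fixed at 3.
Latency = -3*Traffic - 1  [with Traffic=5]  = -16
Drops = max(Latency, Traffic) + 1  [with Latency=-16, Traffic=5]  = 6
Jitter = -Drops + 2*Latency + Retries  [with Drops=6, Latency=-16, Retries=3]  = -35
Throughput = -Drops + 2*Jitter + Latency  [with Drops=6, Jitter=-35, Latency=-16]  = -92

-92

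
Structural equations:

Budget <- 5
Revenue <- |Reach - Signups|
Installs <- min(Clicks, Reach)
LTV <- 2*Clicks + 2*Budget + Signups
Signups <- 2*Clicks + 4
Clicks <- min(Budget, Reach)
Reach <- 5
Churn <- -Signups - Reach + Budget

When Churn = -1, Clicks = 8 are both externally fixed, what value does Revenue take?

Under do(Churn = -1, Clicks = 8), each intervened variable's structural equation is replaced by its fixed value.
Signups = 2*Clicks + 4  [with Clicks=8]  = 20
Revenue = |Reach - Signups|  [with Reach=5, Signups=20]  = 15

15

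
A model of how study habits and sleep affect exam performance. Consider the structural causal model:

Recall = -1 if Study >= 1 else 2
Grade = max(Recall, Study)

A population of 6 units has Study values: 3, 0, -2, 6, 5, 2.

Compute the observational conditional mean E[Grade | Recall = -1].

Conditioning on Recall=-1 selects the 4 unit(s) with Study ∈ {3, 6, 5, 2}. Their Grade values: 3, 6, 5, 2. Mean = 4.

4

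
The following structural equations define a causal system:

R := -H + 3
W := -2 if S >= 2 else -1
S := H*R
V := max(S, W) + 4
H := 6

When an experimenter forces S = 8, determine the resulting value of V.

do(S=8) replaces the equation S := H*R with the constant S = 8.
W = -2 if S >= 2 else -1  [with S=8]  = -2
V = max(S, W) + 4  [with S=8, W=-2]  = 12

12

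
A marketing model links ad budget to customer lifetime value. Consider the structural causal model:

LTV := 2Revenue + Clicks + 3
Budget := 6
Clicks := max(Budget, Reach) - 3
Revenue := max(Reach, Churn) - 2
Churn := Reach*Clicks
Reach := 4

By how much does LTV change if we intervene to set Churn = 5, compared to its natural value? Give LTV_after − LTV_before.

-14

Under do(Churn=5), the mechanism Churn := Reach*Clicks is discarded; Churn is fixed at 5.
Clicks = max(Budget, Reach) - 3  [with Budget=6, Reach=4]  = 3
Revenue = max(Reach, Churn) - 2  [with Reach=4, Churn=5]  = 3
LTV = 2Revenue + Clicks + 3  [with Revenue=3, Clicks=3]  = 12
Without intervention: Clicks = max(Budget, Reach) - 3  [with Budget=6, Reach=4]  = 3; Churn = Reach*Clicks  [with Reach=4, Clicks=3]  = 12; Revenue = max(Reach, Churn) - 2  [with Reach=4, Churn=12]  = 10; LTV = 2Revenue + Clicks + 3  [with Revenue=10, Clicks=3]  = 26.
Change = 12 − 26 = -14.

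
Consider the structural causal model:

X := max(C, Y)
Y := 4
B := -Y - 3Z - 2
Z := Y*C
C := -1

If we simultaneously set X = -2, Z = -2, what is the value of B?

The joint intervention fixes X = -2, Z = -2, removing each variable's own equation.
B = -Y - 3Z - 2  [with Y=4, Z=-2]  = 0

0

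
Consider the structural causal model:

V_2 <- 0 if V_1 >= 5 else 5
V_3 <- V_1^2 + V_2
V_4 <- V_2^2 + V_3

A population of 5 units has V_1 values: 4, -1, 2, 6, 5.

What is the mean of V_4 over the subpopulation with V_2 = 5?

37

Conditioning on V_2=5 selects the 3 unit(s) with V_1 ∈ {4, -1, 2}. Their V_4 values: 46, 31, 34. Mean = 37.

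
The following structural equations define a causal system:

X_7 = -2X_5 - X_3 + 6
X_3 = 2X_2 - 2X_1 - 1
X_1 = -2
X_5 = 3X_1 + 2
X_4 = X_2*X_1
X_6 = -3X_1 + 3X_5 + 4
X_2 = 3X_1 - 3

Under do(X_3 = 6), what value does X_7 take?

8

The intervention breaks the incoming arrows to X_3: X_3 = 2X_2 - 2X_1 - 1 no longer applies, and X_3 = 6.
X_5 = 3X_1 + 2  [with X_1=-2]  = -4
X_7 = -2X_5 - X_3 + 6  [with X_5=-4, X_3=6]  = 8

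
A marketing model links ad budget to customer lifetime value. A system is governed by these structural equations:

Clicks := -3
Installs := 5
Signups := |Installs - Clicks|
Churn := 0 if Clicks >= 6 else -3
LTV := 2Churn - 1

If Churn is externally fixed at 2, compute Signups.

Under do(Churn=2), the mechanism Churn := 0 if Clicks >= 6 else -3 is discarded; Churn is fixed at 2.
Since Signups is not a descendant of the intervened variable, it is unaffected.
Signups = |Installs - Clicks|  [with Installs=5, Clicks=-3]  = 8

8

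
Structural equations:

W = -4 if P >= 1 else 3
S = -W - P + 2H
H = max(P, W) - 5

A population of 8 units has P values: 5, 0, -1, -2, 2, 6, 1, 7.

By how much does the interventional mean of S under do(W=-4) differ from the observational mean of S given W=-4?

-1.95

do(W=-4) breaks W's dependence on P. With W=-4 fixed, S across the units is -1, -6, -7, -8, -4, 0, -5, 1, mean -3.75.
Observing W=-4 restricts to units where W's equation naturally yields -4: P ∈ {5, 2, 6, 1, 7}. In that subpopulation S = -1, -4, 0, -5, 1, mean -1.8.
Difference = -3.75 − (-1.8) = -1.95.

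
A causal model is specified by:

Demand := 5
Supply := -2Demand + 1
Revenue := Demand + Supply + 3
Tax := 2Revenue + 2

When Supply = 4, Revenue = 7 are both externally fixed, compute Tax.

16

Setting Supply = 4, Revenue = 7 by intervention discards those variables' equations.
Tax = 2Revenue + 2  [with Revenue=7]  = 16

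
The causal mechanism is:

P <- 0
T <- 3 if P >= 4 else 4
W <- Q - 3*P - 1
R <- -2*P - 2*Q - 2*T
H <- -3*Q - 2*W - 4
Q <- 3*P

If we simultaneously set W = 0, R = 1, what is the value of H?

-4

Setting W = 0, R = 1 by intervention discards those variables' equations.
Q = 3*P  [with P=0]  = 0
H = -3*Q - 2*W - 4  [with Q=0, W=0]  = -4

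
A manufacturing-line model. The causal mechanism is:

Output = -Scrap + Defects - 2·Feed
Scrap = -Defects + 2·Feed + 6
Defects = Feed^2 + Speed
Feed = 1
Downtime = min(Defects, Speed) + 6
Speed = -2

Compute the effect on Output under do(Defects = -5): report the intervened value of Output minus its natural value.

-8

do(Defects=-5) replaces the equation Defects = Feed^2 + Speed with the constant Defects = -5.
Scrap = -Defects + 2·Feed + 6  [with Defects=-5, Feed=1]  = 13
Output = -Scrap + Defects - 2·Feed  [with Scrap=13, Defects=-5, Feed=1]  = -20
Without intervention: Defects = Feed^2 + Speed  [with Feed=1, Speed=-2]  = -1; Scrap = -Defects + 2·Feed + 6  [with Defects=-1, Feed=1]  = 9; Output = -Scrap + Defects - 2·Feed  [with Scrap=9, Defects=-1, Feed=1]  = -12.
Change = -20 − (-12) = -8.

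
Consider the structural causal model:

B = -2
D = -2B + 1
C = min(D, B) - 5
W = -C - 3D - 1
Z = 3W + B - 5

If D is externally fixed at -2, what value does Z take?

do(D=-2) replaces the equation D = -2B + 1 with the constant D = -2.
C = min(D, B) - 5  [with D=-2, B=-2]  = -7
W = -C - 3D - 1  [with C=-7, D=-2]  = 12
Z = 3W + B - 5  [with W=12, B=-2]  = 29

29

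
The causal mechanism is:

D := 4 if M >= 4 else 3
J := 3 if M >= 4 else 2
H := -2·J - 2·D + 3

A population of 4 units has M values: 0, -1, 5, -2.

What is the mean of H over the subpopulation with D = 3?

-7

Conditioning on D=3 selects the 3 unit(s) with M ∈ {0, -1, -2}. Their H values: -7, -7, -7. Mean = -7.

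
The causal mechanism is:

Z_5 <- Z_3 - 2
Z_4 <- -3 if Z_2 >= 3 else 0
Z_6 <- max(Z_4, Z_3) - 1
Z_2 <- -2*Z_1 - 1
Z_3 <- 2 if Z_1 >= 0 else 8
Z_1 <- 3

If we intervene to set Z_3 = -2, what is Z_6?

The intervention breaks the incoming arrows to Z_3: Z_3 <- 2 if Z_1 >= 0 else 8 no longer applies, and Z_3 = -2.
Z_2 = -2*Z_1 - 1  [with Z_1=3]  = -7
Z_4 = -3 if Z_2 >= 3 else 0  [with Z_2=-7]  = 0
Z_6 = max(Z_4, Z_3) - 1  [with Z_4=0, Z_3=-2]  = -1

-1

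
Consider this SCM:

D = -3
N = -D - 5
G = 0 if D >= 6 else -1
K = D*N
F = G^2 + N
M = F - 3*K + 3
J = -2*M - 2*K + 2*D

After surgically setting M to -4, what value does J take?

-10

Intervening sets M = -4 and removes its equation (M = F - 3*K + 3).
N = -D - 5  [with D=-3]  = -2
K = D*N  [with D=-3, N=-2]  = 6
J = -2*M - 2*K + 2*D  [with M=-4, K=6, D=-3]  = -10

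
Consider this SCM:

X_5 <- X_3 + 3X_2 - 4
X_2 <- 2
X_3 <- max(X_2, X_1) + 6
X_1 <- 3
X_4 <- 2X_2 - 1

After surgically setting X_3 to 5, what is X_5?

7

do(X_3=5) replaces the equation X_3 <- max(X_2, X_1) + 6 with the constant X_3 = 5.
X_5 = X_3 + 3X_2 - 4  [with X_3=5, X_2=2]  = 7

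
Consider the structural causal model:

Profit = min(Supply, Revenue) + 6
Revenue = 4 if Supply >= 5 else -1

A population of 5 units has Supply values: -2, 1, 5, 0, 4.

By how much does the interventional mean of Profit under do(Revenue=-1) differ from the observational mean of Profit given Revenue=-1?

0.05

do(Revenue=-1) breaks Revenue's dependence on Supply. With Revenue=-1 fixed, Profit across the units is 4, 5, 5, 5, 5, mean 4.8.
Conditioning on Revenue=-1 selects the 4 unit(s) with Supply ∈ {-2, 1, 0, 4}. Their Profit values: 4, 5, 5, 5. Mean = 4.75.
Difference = 4.8 − 4.75 = 0.05.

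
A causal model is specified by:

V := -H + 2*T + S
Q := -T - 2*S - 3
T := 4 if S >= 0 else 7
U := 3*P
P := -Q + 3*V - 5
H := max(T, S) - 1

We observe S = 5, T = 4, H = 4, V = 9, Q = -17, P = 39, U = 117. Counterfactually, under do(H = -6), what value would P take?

69

The intervention breaks the incoming arrows to H: H := max(T, S) - 1 no longer applies, and H = -6.
T = 4 if S >= 0 else 7  [with S=5]  = 4
V = -H + 2*T + S  [with H=-6, T=4, S=5]  = 19
Q = -T - 2*S - 3  [with T=4, S=5]  = -17
P = -Q + 3*V - 5  [with Q=-17, V=19]  = 69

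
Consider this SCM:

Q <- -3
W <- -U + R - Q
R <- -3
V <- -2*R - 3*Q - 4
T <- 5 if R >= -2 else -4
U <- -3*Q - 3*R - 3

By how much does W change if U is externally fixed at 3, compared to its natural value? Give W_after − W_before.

The intervention breaks the incoming arrows to U: U <- -3*Q - 3*R - 3 no longer applies, and U = 3.
W = -U + R - Q  [with U=3, R=-3, Q=-3]  = -3
Without intervention: U = -3*Q - 3*R - 3  [with Q=-3, R=-3]  = 15; W = -U + R - Q  [with U=15, R=-3, Q=-3]  = -15.
Change = -3 − (-15) = 12.

12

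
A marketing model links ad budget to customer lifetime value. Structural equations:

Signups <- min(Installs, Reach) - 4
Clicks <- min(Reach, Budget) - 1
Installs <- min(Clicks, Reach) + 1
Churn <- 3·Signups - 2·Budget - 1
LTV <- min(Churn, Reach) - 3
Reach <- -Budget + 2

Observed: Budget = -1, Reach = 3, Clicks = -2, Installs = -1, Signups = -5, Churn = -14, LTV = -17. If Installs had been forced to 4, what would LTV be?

The intervention breaks the incoming arrows to Installs: Installs <- min(Clicks, Reach) + 1 no longer applies, and Installs = 4.
Reach = -Budget + 2  [with Budget=-1]  = 3
Signups = min(Installs, Reach) - 4  [with Installs=4, Reach=3]  = -1
Churn = 3·Signups - 2·Budget - 1  [with Signups=-1, Budget=-1]  = -2
LTV = min(Churn, Reach) - 3  [with Churn=-2, Reach=3]  = -5

-5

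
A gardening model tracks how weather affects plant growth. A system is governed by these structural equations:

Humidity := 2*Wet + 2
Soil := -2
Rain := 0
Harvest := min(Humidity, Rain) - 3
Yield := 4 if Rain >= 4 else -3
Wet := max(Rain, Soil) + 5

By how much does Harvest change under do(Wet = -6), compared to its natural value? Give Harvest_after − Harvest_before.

-10

The intervention breaks the incoming arrows to Wet: Wet := max(Rain, Soil) + 5 no longer applies, and Wet = -6.
Humidity = 2*Wet + 2  [with Wet=-6]  = -10
Harvest = min(Humidity, Rain) - 3  [with Humidity=-10, Rain=0]  = -13
Without intervention: Wet = max(Rain, Soil) + 5  [with Rain=0, Soil=-2]  = 5; Humidity = 2*Wet + 2  [with Wet=5]  = 12; Harvest = min(Humidity, Rain) - 3  [with Humidity=12, Rain=0]  = -3.
Change = -13 − (-3) = -10.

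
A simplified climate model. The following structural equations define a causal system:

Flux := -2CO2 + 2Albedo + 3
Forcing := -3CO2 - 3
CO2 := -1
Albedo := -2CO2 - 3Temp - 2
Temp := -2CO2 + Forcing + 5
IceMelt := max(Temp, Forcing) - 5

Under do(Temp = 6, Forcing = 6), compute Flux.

Setting Temp = 6, Forcing = 6 by intervention discards those variables' equations.
Albedo = -2CO2 - 3Temp - 2  [with CO2=-1, Temp=6]  = -18
Flux = -2CO2 + 2Albedo + 3  [with CO2=-1, Albedo=-18]  = -31

-31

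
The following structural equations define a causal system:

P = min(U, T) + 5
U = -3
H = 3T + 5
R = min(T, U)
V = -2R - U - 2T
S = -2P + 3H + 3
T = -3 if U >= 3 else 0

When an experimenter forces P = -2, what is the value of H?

5

do(P=-2) replaces the equation P = min(U, T) + 5 with the constant P = -2.
H is not downstream of the intervention, so its value is determined by the original equations.
T = -3 if U >= 3 else 0  [with U=-3]  = 0
H = 3T + 5  [with T=0]  = 5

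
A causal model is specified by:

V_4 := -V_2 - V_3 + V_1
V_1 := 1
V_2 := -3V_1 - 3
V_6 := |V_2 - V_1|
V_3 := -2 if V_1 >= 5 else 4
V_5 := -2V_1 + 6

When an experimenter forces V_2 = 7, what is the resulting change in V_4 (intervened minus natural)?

Under do(V_2=7), the mechanism V_2 := -3V_1 - 3 is discarded; V_2 is fixed at 7.
V_3 = -2 if V_1 >= 5 else 4  [with V_1=1]  = 4
V_4 = -V_2 - V_3 + V_1  [with V_2=7, V_3=4, V_1=1]  = -10
Without intervention: V_2 = -3V_1 - 3  [with V_1=1]  = -6; V_3 = -2 if V_1 >= 5 else 4  [with V_1=1]  = 4; V_4 = -V_2 - V_3 + V_1  [with V_2=-6, V_3=4, V_1=1]  = 3.
Change = -10 − 3 = -13.

-13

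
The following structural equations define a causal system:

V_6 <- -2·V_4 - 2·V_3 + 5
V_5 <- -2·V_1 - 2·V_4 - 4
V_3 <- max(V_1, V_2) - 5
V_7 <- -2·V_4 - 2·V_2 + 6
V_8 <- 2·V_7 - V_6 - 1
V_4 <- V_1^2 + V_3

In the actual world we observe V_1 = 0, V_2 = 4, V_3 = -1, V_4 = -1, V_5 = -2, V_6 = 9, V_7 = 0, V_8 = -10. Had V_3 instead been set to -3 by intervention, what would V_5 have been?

do(V_3=-3) replaces the equation V_3 <- max(V_1, V_2) - 5 with the constant V_3 = -3.
V_4 = V_1^2 + V_3  [with V_1=0, V_3=-3]  = -3
V_5 = -2·V_1 - 2·V_4 - 4  [with V_1=0, V_4=-3]  = 2

2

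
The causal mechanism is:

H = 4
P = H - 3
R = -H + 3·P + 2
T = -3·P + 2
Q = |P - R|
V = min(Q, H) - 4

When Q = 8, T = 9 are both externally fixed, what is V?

0

Setting Q = 8, T = 9 by intervention discards those variables' equations.
V = min(Q, H) - 4  [with Q=8, H=4]  = 0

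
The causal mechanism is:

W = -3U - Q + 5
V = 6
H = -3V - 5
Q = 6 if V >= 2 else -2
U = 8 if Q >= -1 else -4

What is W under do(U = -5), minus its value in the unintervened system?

Intervening sets U = -5 and removes its equation (U = 8 if Q >= -1 else -4).
Q = 6 if V >= 2 else -2  [with V=6]  = 6
W = -3U - Q + 5  [with U=-5, Q=6]  = 14
Without intervention: Q = 6 if V >= 2 else -2  [with V=6]  = 6; U = 8 if Q >= -1 else -4  [with Q=6]  = 8; W = -3U - Q + 5  [with U=8, Q=6]  = -25.
Change = 14 − (-25) = 39.

39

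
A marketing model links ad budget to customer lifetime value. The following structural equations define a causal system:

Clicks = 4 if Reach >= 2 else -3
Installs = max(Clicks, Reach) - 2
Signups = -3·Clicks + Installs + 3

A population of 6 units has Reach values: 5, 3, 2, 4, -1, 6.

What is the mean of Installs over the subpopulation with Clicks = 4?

2.6

E[Installs|Clicks=4] averages over only the 5 units with Clicks=4 (Reach = 5, 3, 2, 4, 6): Installs = 3, 2, 2, 2, 4, mean 2.6.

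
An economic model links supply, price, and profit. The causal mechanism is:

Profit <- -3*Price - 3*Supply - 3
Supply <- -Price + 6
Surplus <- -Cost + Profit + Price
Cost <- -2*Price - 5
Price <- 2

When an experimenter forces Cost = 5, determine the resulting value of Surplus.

do(Cost=5) replaces the equation Cost <- -2*Price - 5 with the constant Cost = 5.
Supply = -Price + 6  [with Price=2]  = 4
Profit = -3*Price - 3*Supply - 3  [with Price=2, Supply=4]  = -21
Surplus = -Cost + Profit + Price  [with Cost=5, Profit=-21, Price=2]  = -24

-24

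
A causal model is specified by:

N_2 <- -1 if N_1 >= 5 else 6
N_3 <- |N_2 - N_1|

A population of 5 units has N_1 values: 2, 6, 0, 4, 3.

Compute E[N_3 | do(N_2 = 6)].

3

Every unit gets N_2=6 under the intervention. N_3 values become 4, 0, 6, 2, 3; E[N_3|do(N_2=6)] = 3.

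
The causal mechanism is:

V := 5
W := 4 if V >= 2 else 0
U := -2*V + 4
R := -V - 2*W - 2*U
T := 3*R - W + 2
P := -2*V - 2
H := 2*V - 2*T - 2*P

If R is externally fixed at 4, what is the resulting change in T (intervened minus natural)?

Intervening sets R = 4 and removes its equation (R := -V - 2*W - 2*U).
W = 4 if V >= 2 else 0  [with V=5]  = 4
T = 3*R - W + 2  [with R=4, W=4]  = 10
Without intervention: W = 4 if V >= 2 else 0  [with V=5]  = 4; U = -2*V + 4  [with V=5]  = -6; R = -V - 2*W - 2*U  [with V=5, W=4, U=-6]  = -1; T = 3*R - W + 2  [with R=-1, W=4]  = -5.
Change = 10 − (-5) = 15.

15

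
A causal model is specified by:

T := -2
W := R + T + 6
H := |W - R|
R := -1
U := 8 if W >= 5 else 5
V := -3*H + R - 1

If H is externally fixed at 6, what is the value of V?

Intervening sets H = 6 and removes its equation (H := |W - R|).
V = -3*H + R - 1  [with H=6, R=-1]  = -20

-20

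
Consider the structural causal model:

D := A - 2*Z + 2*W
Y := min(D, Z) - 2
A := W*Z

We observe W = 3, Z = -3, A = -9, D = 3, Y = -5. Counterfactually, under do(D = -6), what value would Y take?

Intervening sets D = -6 and removes its equation (D := A - 2*Z + 2*W).
Y = min(D, Z) - 2  [with D=-6, Z=-3]  = -8

-8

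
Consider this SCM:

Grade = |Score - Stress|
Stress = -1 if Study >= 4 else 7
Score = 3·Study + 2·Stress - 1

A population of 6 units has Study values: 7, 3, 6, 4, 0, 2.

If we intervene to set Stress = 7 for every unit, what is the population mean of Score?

Every unit gets Stress=7 under the intervention. Score values become 34, 22, 31, 25, 13, 19; E[Score|do(Stress=7)] = 24.

24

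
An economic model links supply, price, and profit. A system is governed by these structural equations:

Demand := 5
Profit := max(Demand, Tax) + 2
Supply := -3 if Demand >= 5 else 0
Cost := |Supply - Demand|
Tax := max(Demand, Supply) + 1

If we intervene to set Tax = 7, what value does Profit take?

9

Intervening sets Tax = 7 and removes its equation (Tax := max(Demand, Supply) + 1).
Profit = max(Demand, Tax) + 2  [with Demand=5, Tax=7]  = 9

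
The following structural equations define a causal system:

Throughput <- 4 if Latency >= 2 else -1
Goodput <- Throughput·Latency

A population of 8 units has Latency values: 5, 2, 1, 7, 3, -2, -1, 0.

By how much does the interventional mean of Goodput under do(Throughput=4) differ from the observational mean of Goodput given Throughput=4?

Every unit gets Throughput=4 under the intervention. Goodput values become 20, 8, 4, 28, 12, -8, -4, 0; E[Goodput|do(Throughput=4)] = 7.5.
Conditioning on Throughput=4 selects the 4 unit(s) with Latency ∈ {5, 2, 7, 3}. Their Goodput values: 20, 8, 28, 12. Mean = 17.
Difference = 7.5 − 17 = -9.5.

-9.5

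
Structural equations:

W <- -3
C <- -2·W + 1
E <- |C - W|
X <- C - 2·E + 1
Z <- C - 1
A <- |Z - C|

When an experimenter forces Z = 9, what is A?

2

The intervention breaks the incoming arrows to Z: Z <- C - 1 no longer applies, and Z = 9.
C = -2·W + 1  [with W=-3]  = 7
A = |Z - C|  [with Z=9, C=7]  = 2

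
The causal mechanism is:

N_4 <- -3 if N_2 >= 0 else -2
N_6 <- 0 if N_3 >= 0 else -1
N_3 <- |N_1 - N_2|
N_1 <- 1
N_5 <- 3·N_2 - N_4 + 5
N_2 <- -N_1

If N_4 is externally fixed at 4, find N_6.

Under do(N_4=4), the mechanism N_4 <- -3 if N_2 >= 0 else -2 is discarded; N_4 is fixed at 4.
Since N_6 is not a descendant of the intervened variable, it is unaffected.
N_2 = -N_1  [with N_1=1]  = -1
N_3 = |N_1 - N_2|  [with N_1=1, N_2=-1]  = 2
N_6 = 0 if N_3 >= 0 else -1  [with N_3=2]  = 0

0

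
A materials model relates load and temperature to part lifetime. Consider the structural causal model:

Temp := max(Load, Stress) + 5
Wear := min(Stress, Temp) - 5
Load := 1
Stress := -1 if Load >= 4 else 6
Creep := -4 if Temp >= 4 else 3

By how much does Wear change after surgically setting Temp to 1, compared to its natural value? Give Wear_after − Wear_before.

-5

do(Temp=1) replaces the equation Temp := max(Load, Stress) + 5 with the constant Temp = 1.
Stress = -1 if Load >= 4 else 6  [with Load=1]  = 6
Wear = min(Stress, Temp) - 5  [with Stress=6, Temp=1]  = -4
Without intervention: Stress = -1 if Load >= 4 else 6  [with Load=1]  = 6; Temp = max(Load, Stress) + 5  [with Load=1, Stress=6]  = 11; Wear = min(Stress, Temp) - 5  [with Stress=6, Temp=11]  = 1.
Change = -4 − 1 = -5.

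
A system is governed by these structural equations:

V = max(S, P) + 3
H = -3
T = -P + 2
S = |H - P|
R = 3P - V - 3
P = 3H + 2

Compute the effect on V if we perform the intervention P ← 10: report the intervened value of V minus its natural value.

do(P=10) replaces the equation P = 3H + 2 with the constant P = 10.
S = |H - P|  [with H=-3, P=10]  = 13
V = max(S, P) + 3  [with S=13, P=10]  = 16
Without intervention: P = 3H + 2  [with H=-3]  = -7; S = |H - P|  [with H=-3, P=-7]  = 4; V = max(S, P) + 3  [with S=4, P=-7]  = 7.
Change = 16 − 7 = 9.

9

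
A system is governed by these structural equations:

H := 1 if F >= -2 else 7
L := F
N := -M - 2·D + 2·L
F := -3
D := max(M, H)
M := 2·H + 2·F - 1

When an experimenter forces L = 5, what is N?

Under do(L=5), the mechanism L := F is discarded; L is fixed at 5.
H = 1 if F >= -2 else 7  [with F=-3]  = 7
M = 2·H + 2·F - 1  [with H=7, F=-3]  = 7
D = max(M, H)  [with M=7, H=7]  = 7
N = -M - 2·D + 2·L  [with M=7, D=7, L=5]  = -11

-11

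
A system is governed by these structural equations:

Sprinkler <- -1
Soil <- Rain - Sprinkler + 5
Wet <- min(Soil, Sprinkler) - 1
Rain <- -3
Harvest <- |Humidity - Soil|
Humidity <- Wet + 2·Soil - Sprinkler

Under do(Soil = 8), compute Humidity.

do(Soil=8) replaces the equation Soil <- Rain - Sprinkler + 5 with the constant Soil = 8.
Wet = min(Soil, Sprinkler) - 1  [with Soil=8, Sprinkler=-1]  = -2
Humidity = Wet + 2·Soil - Sprinkler  [with Wet=-2, Soil=8, Sprinkler=-1]  = 15

15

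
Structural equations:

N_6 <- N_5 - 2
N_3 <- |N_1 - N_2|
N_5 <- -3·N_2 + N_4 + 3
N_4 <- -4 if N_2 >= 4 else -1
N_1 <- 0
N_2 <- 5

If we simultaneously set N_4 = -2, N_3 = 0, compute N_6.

The joint intervention fixes N_4 = -2, N_3 = 0, removing each variable's own equation.
N_5 = -3·N_2 + N_4 + 3  [with N_2=5, N_4=-2]  = -14
N_6 = N_5 - 2  [with N_5=-14]  = -16

-16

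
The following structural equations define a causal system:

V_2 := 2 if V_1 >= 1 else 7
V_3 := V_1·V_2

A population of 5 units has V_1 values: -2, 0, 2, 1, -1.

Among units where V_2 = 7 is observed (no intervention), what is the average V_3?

E[V_3|V_2=7] averages over only the 3 units with V_2=7 (V_1 = -2, 0, -1): V_3 = -14, 0, -7, mean -7.

-7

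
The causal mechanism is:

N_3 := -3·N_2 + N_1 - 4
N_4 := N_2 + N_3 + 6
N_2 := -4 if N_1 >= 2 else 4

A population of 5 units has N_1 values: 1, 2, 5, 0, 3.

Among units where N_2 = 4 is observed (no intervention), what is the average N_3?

-15.5

Conditioning on N_2=4 selects the 2 unit(s) with N_1 ∈ {1, 0}. Their N_3 values: -15, -16. Mean = -15.5.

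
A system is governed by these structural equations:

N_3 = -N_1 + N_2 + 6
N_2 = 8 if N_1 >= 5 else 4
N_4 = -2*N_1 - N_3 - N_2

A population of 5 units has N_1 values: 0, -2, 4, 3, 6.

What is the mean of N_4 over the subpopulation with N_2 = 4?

Conditioning on N_2=4 selects the 4 unit(s) with N_1 ∈ {0, -2, 4, 3}. Their N_4 values: -14, -12, -18, -17. Mean = -15.25.

-15.25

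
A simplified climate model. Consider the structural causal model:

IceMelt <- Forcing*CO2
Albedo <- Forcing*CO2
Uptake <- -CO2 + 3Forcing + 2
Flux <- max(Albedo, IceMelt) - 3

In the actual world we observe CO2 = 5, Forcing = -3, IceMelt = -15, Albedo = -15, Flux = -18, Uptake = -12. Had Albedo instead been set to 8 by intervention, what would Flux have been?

5

Intervening sets Albedo = 8 and removes its equation (Albedo <- Forcing*CO2).
IceMelt = Forcing*CO2  [with Forcing=-3, CO2=5]  = -15
Flux = max(Albedo, IceMelt) - 3  [with Albedo=8, IceMelt=-15]  = 5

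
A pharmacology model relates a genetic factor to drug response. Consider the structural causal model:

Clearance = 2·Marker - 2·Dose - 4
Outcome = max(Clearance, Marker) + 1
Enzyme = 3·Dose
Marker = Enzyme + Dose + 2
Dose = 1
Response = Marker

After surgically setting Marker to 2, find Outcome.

3

The intervention breaks the incoming arrows to Marker: Marker = Enzyme + Dose + 2 no longer applies, and Marker = 2.
Clearance = 2·Marker - 2·Dose - 4  [with Marker=2, Dose=1]  = -2
Outcome = max(Clearance, Marker) + 1  [with Clearance=-2, Marker=2]  = 3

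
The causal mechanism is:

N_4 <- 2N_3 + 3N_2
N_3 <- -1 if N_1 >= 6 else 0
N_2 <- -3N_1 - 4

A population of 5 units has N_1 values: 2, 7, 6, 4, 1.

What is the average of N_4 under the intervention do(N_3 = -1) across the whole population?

-50

The intervention sets N_3=-1 in all 5 units regardless of N_1. Recomputing N_4 per unit gives -32, -77, -68, -50, -23; average -50.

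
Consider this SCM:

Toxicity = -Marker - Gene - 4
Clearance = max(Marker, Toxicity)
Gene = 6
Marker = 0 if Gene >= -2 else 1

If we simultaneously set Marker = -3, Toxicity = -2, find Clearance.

Setting Marker = -3, Toxicity = -2 by intervention discards those variables' equations.
Clearance = max(Marker, Toxicity)  [with Marker=-3, Toxicity=-2]  = -2

-2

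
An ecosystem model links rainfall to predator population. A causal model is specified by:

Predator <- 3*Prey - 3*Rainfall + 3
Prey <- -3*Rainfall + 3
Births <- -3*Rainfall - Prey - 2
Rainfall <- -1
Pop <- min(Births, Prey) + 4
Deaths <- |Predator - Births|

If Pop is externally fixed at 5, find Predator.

24

do(Pop=5) replaces the equation Pop <- min(Births, Prey) + 4 with the constant Pop = 5.
Predator is not downstream of the intervention, so its value is determined by the original equations.
Prey = -3*Rainfall + 3  [with Rainfall=-1]  = 6
Predator = 3*Prey - 3*Rainfall + 3  [with Prey=6, Rainfall=-1]  = 24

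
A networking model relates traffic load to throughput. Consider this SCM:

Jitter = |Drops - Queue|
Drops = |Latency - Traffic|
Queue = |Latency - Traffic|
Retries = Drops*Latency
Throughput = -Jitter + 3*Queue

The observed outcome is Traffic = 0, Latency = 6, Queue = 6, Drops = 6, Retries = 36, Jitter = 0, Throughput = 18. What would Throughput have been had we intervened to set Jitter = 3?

15

Intervening sets Jitter = 3 and removes its equation (Jitter = |Drops - Queue|).
Queue = |Latency - Traffic|  [with Latency=6, Traffic=0]  = 6
Throughput = -Jitter + 3*Queue  [with Jitter=3, Queue=6]  = 15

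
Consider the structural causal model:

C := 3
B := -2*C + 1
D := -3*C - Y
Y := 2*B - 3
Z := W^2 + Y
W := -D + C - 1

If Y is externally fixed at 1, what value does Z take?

The intervention breaks the incoming arrows to Y: Y := 2*B - 3 no longer applies, and Y = 1.
D = -3*C - Y  [with C=3, Y=1]  = -10
W = -D + C - 1  [with D=-10, C=3]  = 12
Z = W^2 + Y  [with W=12, Y=1]  = 145

145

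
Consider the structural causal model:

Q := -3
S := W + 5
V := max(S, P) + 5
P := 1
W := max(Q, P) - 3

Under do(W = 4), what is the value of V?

do(W=4) replaces the equation W := max(Q, P) - 3 with the constant W = 4.
S = W + 5  [with W=4]  = 9
V = max(S, P) + 5  [with S=9, P=1]  = 14

14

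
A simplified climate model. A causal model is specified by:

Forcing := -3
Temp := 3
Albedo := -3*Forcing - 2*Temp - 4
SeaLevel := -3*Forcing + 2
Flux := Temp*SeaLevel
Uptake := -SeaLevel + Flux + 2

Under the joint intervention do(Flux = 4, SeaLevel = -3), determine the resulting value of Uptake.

Setting Flux = 4, SeaLevel = -3 by intervention discards those variables' equations.
Uptake = -SeaLevel + Flux + 2  [with SeaLevel=-3, Flux=4]  = 9

9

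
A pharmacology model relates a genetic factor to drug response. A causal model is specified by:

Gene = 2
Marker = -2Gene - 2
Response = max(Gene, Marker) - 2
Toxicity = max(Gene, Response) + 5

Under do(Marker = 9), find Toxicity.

Under do(Marker=9), the mechanism Marker = -2Gene - 2 is discarded; Marker is fixed at 9.
Response = max(Gene, Marker) - 2  [with Gene=2, Marker=9]  = 7
Toxicity = max(Gene, Response) + 5  [with Gene=2, Response=7]  = 12

12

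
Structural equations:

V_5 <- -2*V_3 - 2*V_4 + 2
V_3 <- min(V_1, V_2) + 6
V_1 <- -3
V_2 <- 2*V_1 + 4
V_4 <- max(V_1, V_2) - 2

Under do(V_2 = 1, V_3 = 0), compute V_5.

4

Under do(V_2 = 1, V_3 = 0), each intervened variable's structural equation is replaced by its fixed value.
V_4 = max(V_1, V_2) - 2  [with V_1=-3, V_2=1]  = -1
V_5 = -2*V_3 - 2*V_4 + 2  [with V_3=0, V_4=-1]  = 4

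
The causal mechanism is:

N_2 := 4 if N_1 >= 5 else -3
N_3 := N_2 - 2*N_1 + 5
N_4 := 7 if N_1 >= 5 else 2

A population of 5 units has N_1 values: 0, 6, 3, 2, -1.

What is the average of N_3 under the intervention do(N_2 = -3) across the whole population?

Under do(N_2=-3), N_2's equation is replaced by N_2=-3 for every unit. Per-unit N_3: 2, -10, -4, -2, 4. Mean = -2.

-2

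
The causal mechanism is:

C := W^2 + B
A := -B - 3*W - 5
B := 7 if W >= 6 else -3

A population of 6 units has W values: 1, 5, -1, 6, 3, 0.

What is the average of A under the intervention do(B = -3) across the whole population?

Under do(B=-3), B's equation is replaced by B=-3 for every unit. Per-unit A: -5, -17, 1, -20, -11, -2. Mean = -9.

-9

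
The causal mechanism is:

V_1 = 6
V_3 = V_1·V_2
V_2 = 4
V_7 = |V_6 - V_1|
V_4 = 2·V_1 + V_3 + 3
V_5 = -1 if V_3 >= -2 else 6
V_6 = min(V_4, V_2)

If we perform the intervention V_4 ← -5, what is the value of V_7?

The intervention breaks the incoming arrows to V_4: V_4 = 2·V_1 + V_3 + 3 no longer applies, and V_4 = -5.
V_6 = min(V_4, V_2)  [with V_4=-5, V_2=4]  = -5
V_7 = |V_6 - V_1|  [with V_6=-5, V_1=6]  = 11

11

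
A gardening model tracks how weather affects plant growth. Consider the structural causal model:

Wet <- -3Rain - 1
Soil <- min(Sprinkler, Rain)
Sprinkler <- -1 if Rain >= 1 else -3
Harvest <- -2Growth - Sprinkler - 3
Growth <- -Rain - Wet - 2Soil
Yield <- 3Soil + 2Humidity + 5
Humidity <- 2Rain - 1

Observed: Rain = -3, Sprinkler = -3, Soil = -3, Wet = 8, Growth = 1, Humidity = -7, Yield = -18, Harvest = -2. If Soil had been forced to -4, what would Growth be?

do(Soil=-4) replaces the equation Soil <- min(Sprinkler, Rain) with the constant Soil = -4.
Wet = -3Rain - 1  [with Rain=-3]  = 8
Growth = -Rain - Wet - 2Soil  [with Rain=-3, Wet=8, Soil=-4]  = 3

3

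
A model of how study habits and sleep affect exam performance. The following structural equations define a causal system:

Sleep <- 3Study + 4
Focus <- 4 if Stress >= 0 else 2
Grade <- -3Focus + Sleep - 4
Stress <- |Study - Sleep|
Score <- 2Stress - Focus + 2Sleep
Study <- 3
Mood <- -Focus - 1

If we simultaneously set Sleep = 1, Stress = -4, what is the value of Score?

-8

Under do(Sleep = 1, Stress = -4), each intervened variable's structural equation is replaced by its fixed value.
Focus = 4 if Stress >= 0 else 2  [with Stress=-4]  = 2
Score = 2Stress - Focus + 2Sleep  [with Stress=-4, Focus=2, Sleep=1]  = -8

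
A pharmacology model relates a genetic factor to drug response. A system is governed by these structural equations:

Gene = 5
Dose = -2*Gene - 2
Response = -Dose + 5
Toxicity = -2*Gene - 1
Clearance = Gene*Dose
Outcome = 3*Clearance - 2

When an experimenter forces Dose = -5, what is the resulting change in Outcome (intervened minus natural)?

Under do(Dose=-5), the mechanism Dose = -2*Gene - 2 is discarded; Dose is fixed at -5.
Clearance = Gene*Dose  [with Gene=5, Dose=-5]  = -25
Outcome = 3*Clearance - 2  [with Clearance=-25]  = -77
Without intervention: Dose = -2*Gene - 2  [with Gene=5]  = -12; Clearance = Gene*Dose  [with Gene=5, Dose=-12]  = -60; Outcome = 3*Clearance - 2  [with Clearance=-60]  = -182.
Change = -77 − (-182) = 105.

105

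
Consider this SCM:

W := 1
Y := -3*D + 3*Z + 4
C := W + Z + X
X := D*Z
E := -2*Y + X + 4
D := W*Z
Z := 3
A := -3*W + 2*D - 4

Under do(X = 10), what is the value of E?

The intervention breaks the incoming arrows to X: X := D*Z no longer applies, and X = 10.
D = W*Z  [with W=1, Z=3]  = 3
Y = -3*D + 3*Z + 4  [with D=3, Z=3]  = 4
E = -2*Y + X + 4  [with Y=4, X=10]  = 6

6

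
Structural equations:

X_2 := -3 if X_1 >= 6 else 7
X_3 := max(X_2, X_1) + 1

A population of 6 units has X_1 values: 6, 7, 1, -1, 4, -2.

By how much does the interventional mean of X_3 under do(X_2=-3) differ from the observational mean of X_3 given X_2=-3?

-4

Every unit gets X_2=-3 under the intervention. X_3 values become 7, 8, 2, 0, 5, -1; E[X_3|do(X_2=-3)] = 3.5.
Conditioning on X_2=-3 selects the 2 unit(s) with X_1 ∈ {6, 7}. Their X_3 values: 7, 8. Mean = 7.5.
Difference = 3.5 − 7.5 = -4.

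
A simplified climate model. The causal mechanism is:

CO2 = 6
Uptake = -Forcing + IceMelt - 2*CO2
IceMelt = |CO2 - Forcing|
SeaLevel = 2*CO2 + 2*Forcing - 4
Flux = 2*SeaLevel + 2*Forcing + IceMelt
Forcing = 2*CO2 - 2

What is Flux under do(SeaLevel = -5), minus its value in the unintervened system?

-66

Intervening sets SeaLevel = -5 and removes its equation (SeaLevel = 2*CO2 + 2*Forcing - 4).
Forcing = 2*CO2 - 2  [with CO2=6]  = 10
IceMelt = |CO2 - Forcing|  [with CO2=6, Forcing=10]  = 4
Flux = 2*SeaLevel + 2*Forcing + IceMelt  [with SeaLevel=-5, Forcing=10, IceMelt=4]  = 14
Without intervention: Forcing = 2*CO2 - 2  [with CO2=6]  = 10; IceMelt = |CO2 - Forcing|  [with CO2=6, Forcing=10]  = 4; SeaLevel = 2*CO2 + 2*Forcing - 4  [with CO2=6, Forcing=10]  = 28; Flux = 2*SeaLevel + 2*Forcing + IceMelt  [with SeaLevel=28, Forcing=10, IceMelt=4]  = 80.
Change = 14 − 80 = -66.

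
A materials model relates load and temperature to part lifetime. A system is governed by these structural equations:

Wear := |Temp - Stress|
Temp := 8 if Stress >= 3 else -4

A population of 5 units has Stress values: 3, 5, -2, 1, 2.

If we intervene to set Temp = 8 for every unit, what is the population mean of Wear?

Under do(Temp=8), Temp's equation is replaced by Temp=8 for every unit. Per-unit Wear: 5, 3, 10, 7, 6. Mean = 6.2.

6.2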